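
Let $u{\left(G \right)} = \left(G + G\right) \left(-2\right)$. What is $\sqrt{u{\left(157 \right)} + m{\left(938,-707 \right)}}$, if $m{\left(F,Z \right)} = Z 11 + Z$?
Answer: $2 i \sqrt{2278} \approx 95.457 i$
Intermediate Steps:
$m{\left(F,Z \right)} = 12 Z$ ($m{\left(F,Z \right)} = 11 Z + Z = 12 Z$)
$u{\left(G \right)} = - 4 G$ ($u{\left(G \right)} = 2 G \left(-2\right) = - 4 G$)
$\sqrt{u{\left(157 \right)} + m{\left(938,-707 \right)}} = \sqrt{\left(-4\right) 157 + 12 \left(-707\right)} = \sqrt{-628 - 8484} = \sqrt{-9112} = 2 i \sqrt{2278}$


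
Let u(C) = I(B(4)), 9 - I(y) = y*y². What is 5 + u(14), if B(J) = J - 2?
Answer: 6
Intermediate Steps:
B(J) = -2 + J
I(y) = 9 - y³ (I(y) = 9 - y*y² = 9 - y³)
u(C) = 1 (u(C) = 9 - (-2 + 4)³ = 9 - 1*2³ = 9 - 1*8 = 9 - 8 = 1)
5 + u(14) = 5 + 1 = 6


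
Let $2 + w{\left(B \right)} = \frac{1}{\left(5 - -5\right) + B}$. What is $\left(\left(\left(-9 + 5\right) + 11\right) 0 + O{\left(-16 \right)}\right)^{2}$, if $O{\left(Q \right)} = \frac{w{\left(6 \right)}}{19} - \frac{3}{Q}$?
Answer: $\frac{169}{23104} \approx 0.0073147$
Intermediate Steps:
$w{\left(B \right)} = -2 + \frac{1}{10 + B}$ ($w{\left(B \right)} = -2 + \frac{1}{\left(5 - -5\right) + B} = -2 + \frac{1}{\left(5 + 5\right) + B} = -2 + \frac{1}{10 + B}$)
$O{\left(Q \right)} = - \frac{31}{304} - \frac{3}{Q}$ ($O{\left(Q \right)} = \frac{\frac{1}{10 + 6} \left(-19 - 12\right)}{19} - \frac{3}{Q} = \frac{-19 - 12}{16} \cdot \frac{1}{19} - \frac{3}{Q} = \frac{1}{16} \left(-31\right) \frac{1}{19} - \frac{3}{Q} = \left(- \frac{31}{16}\right) \frac{1}{19} - \frac{3}{Q} = - \frac{31}{304} - \frac{3}{Q}$)
$\left(\left(\left(-9 + 5\right) + 11\right) 0 + O{\left(-16 \right)}\right)^{2} = \left(\left(\left(-9 + 5\right) + 11\right) 0 - \left(\frac{31}{304} + \frac{3}{-16}\right)\right)^{2} = \left(\left(-4 + 11\right) 0 - - \frac{13}{152}\right)^{2} = \left(7 \cdot 0 + \left(- \frac{31}{304} + \frac{3}{16}\right)\right)^{2} = \left(0 + \frac{13}{152}\right)^{2} = \left(\frac{13}{152}\right)^{2} = \frac{169}{23104}$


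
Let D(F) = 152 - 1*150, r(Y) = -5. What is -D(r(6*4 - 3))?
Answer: -2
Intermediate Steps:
D(F) = 2 (D(F) = 152 - 150 = 2)
-D(r(6*4 - 3)) = -1*2 = -2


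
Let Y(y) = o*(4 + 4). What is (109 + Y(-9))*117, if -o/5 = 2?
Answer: 3393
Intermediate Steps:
o = -10 (o = -5*2 = -10)
Y(y) = -80 (Y(y) = -10*(4 + 4) = -10*8 = -80)
(109 + Y(-9))*117 = (109 - 80)*117 = 29*117 = 3393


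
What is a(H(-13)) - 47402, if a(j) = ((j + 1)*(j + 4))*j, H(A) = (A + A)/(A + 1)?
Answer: -10229693/216 ≈ -47360.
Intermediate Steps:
H(A) = 2*A/(1 + A) (H(A) = (2*A)/(1 + A) = 2*A/(1 + A))
a(j) = j*(1 + j)*(4 + j) (a(j) = ((1 + j)*(4 + j))*j = j*(1 + j)*(4 + j))
a(H(-13)) - 47402 = (2*(-13)/(1 - 13))*(4 + (2*(-13)/(1 - 13))² + 5*(2*(-13)/(1 - 13))) - 47402 = (2*(-13)/(-12))*(4 + (2*(-13)/(-12))² + 5*(2*(-13)/(-12))) - 47402 = (2*(-13)*(-1/12))*(4 + (2*(-13)*(-1/12))² + 5*(2*(-13)*(-1/12))) - 47402 = 13*(4 + (13/6)² + 5*(13/6))/6 - 47402 = 13*(4 + 169/36 + 65/6)/6 - 47402 = (13/6)*(703/36) - 47402 = 9139/216 - 47402 = -10229693/216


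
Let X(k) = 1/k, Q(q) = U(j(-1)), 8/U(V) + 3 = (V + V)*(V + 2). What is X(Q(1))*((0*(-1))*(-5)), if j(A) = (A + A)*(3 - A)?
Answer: 0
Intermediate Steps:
j(A) = 2*A*(3 - A) (j(A) = (2*A)*(3 - A) = 2*A*(3 - A))
U(V) = 8/(-3 + 2*V*(2 + V)) (U(V) = 8/(-3 + (V + V)*(V + 2)) = 8/(-3 + (2*V)*(2 + V)) = 8/(-3 + 2*V*(2 + V)))
Q(q) = 8/93 (Q(q) = 8/(-3 + 2*(2*(-1)*(3 - 1*(-1)))² + 4*(2*(-1)*(3 - 1*(-1)))) = 8/(-3 + 2*(2*(-1)*(3 + 1))² + 4*(2*(-1)*(3 + 1))) = 8/(-3 + 2*(2*(-1)*4)² + 4*(2*(-1)*4)) = 8/(-3 + 2*(-8)² + 4*(-8)) = 8/(-3 + 2*64 - 32) = 8/(-3 + 128 - 32) = 8/93)
X(Q(1))*((0*(-1))*(-5)) = ((0*(-1))*(-5))/(8/93) = 93*(0*(-5))/8 = (93/8)*0 = 0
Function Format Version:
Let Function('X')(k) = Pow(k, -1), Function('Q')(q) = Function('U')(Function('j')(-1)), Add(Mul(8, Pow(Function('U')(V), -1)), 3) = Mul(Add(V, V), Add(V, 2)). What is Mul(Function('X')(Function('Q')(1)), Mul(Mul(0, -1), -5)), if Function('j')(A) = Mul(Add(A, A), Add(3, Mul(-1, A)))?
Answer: 0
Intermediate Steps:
Function('j')(A) = Mul(2, A, Add(3, Mul(-1, A))) (Function('j')(A) = Mul(Mul(2, A), Add(3, Mul(-1, A))) = Mul(2, A, Add(3, Mul(-1, A))))
Function('U')(V) = Mul(8, Pow(Add(-3, Mul(2, V, Add(2, V))), -1)) (Function('U')(V) = Mul(8, Pow(Add(-3, Mul(Add(V, V), Add(V, 2))), -1)) = Mul(8, Pow(Add(-3, Mul(Mul(2, V), Add(2, V))), -1)) = Mul(8, Pow(Add(-3, Mul(2, V, Add(2, V))), -1)))
Function('Q')(q) = Rational(8, 93) (Function('Q')(q) = Mul(8, Pow(Add(-3, Mul(2, Pow(Mul(2, -1, Add(3, Mul(-1, -1))), 2)), Mul(4, Mul(2, -1, Add(3, Mul(-1, -1))))), -1)) = Mul(8, Pow(Add(-3, Mul(2, Pow(Mul(2, -1, Add(3, 1)), 2)), Mul(4, Mul(2, -1, Add(3, 1)))), -1)) = Mul(8, Pow(Add(-3, Mul(2, Pow(Mul(2, -1, 4), 2)), Mul(4, Mul(2, -1, 4))), -1)) = Mul(8, Pow(Add(-3, Mul(2, Pow(-8, 2)), Mul(4, -8)), -1)) = Mul(8, Pow(Add(-3, Mul(2, 64), -32), -1)) = Mul(8, Pow(Add(-3, 128, -32), -1)) = Mul(8, Pow(93, -1)) = Mul(8, Rational(1, 93)) = Rational(8, 93))
Mul(Function('X')(Function('Q')(1)), Mul(Mul(0, -1), -5)) = Mul(Pow(Rational(8, 93), -1), Mul(Mul(0, -1), -5)) = Mul(Rational(93, 8), Mul(0, -5)) = Mul(Rational(93, 8), 0) = 0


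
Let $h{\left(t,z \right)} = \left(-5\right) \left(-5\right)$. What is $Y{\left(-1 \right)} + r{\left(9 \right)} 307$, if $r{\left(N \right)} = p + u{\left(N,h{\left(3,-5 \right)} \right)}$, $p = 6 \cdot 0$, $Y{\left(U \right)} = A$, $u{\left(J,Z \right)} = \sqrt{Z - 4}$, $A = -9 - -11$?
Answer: $2 + 307 \sqrt{21} \approx 1408.9$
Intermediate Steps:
$h{\left(t,z \right)} = 25$
$A = 2$ ($A = -9 + 11 = 2$)
$u{\left(J,Z \right)} = \sqrt{-4 + Z}$
$Y{\left(U \right)} = 2$
$p = 0$
$r{\left(N \right)} = \sqrt{21}$ ($r{\left(N \right)} = 0 + \sqrt{-4 + 25} = 0 + \sqrt{21} = \sqrt{21}$)
$Y{\left(-1 \right)} + r{\left(9 \right)} 307 = 2 + \sqrt{21} \cdot 307 = 2 + 307 \sqrt{21}$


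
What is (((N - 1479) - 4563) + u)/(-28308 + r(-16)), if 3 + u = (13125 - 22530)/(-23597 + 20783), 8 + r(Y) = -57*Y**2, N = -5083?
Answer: 10434929/40247704 ≈ 0.25927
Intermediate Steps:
r(Y) = -8 - 57*Y**2
u = 321/938 (u = -3 + (13125 - 22530)/(-23597 + 20783) = -3 - 9405/(-2814) = -3 - 9405*(-1/2814) = -3 + 3135/938 = 321/938 ≈ 0.34222)
(((N - 1479) - 4563) + u)/(-28308 + r(-16)) = (((-5083 - 1479) - 4563) + 321/938)/(-28308 + (-8 - 57*(-16)**2)) = ((-6562 - 4563) + 321/938)/(-28308 + (-8 - 57*256)) = (-11125 + 321/938)/(-28308 + (-8 - 14592)) = -10434929/(938*(-28308 - 14600)) = -10434929/938/(-42908) = -10434929/938*(-1/42908) = 10434929/40247704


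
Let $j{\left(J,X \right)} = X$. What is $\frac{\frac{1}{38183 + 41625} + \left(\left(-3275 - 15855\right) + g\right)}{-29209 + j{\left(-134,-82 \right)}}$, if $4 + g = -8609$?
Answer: $\frac{2214113343}{2337656128} \approx 0.94715$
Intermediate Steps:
$g = -8613$ ($g = -4 - 8609 = -8613$)
$\frac{\frac{1}{38183 + 41625} + \left(\left(-3275 - 15855\right) + g\right)}{-29209 + j{\left(-134,-82 \right)}} = \frac{\frac{1}{38183 + 41625} - 27743}{-29209 - 82} = \frac{\frac{1}{79808} - 27743}{-29291} = \left(\frac{1}{79808} - 27743\right) \left(- \frac{1}{29291}\right) = \left(- \frac{2214113343}{79808}\right) \left(- \frac{1}{29291}\right) = \frac{2214113343}{2337656128}$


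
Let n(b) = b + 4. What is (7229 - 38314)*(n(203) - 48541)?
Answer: 1502462390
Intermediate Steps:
n(b) = 4 + b
(7229 - 38314)*(n(203) - 48541) = (7229 - 38314)*((4 + 203) - 48541) = -31085*(207 - 48541) = -31085*(-48334) = 1502462390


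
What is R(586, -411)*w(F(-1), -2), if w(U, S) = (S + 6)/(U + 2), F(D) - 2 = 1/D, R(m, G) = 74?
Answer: 296/3 ≈ 98.667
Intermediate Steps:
F(D) = 2 + 1/D
w(U, S) = (6 + S)/(2 + U)
R(586, -411)*w(F(-1), -2) = 74*((6 - 2)/(2 + (2 + 1/(-1)))) = 74*(4/(2 + (2 - 1))) = 74*(4/(2 + 1)) = 74*(4/3) = 296/3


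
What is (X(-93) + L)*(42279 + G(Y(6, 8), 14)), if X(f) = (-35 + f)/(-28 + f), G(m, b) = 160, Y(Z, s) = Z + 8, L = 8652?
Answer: 44434481780/121 ≈ 3.6723e+8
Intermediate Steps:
Y(Z, s) = 8 + Z
X(f) = (-35 + f)/(-28 + f)
(X(-93) + L)*(42279 + G(Y(6, 8), 14)) = ((-35 - 93)/(-28 - 93) + 8652)*(42279 + 160) = (-128/(-121) + 8652)*42439 = (-1/121*(-128) + 8652)*42439 = (128/121 + 8652)*42439 = (1047020/121)*42439 = 44434481780/121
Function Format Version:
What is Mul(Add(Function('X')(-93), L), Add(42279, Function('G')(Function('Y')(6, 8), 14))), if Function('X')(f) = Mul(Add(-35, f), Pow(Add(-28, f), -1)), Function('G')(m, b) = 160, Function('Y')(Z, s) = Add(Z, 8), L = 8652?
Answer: Rational(44434481780, 121) ≈ 3.6723e+8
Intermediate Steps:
Function('Y')(Z, s) = Add(8, Z)
Function('X')(f) = Mul(Pow(Add(-28, f), -1), Add(-35, f))
Mul(Add(Function('X')(-93), L), Add(42279, Function('G')(Function('Y')(6, 8), 14))) = Mul(Add(Mul(Pow(Add(-28, -93), -1), Add(-35, -93)), 8652), Add(42279, 160)) = Mul(Add(Mul(Pow(-121, -1), -128), 8652), 42439) = Mul(Add(Mul(Rational(-1, 121), -128), 8652), 42439) = Mul(Add(Rational(128, 121), 8652), 42439) = Mul(Rational(1047020, 121), 42439) = Rational(44434481780, 121)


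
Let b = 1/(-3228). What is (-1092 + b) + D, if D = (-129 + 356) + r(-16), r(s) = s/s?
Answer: -2788993/3228 ≈ -864.00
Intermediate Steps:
b = -1/3228 ≈ -0.00030979
r(s) = 1
D = 228 (D = (-129 + 356) + 1 = 227 + 1 = 228)
(-1092 + b) + D = (-1092 - 1/3228) + 228 = -3524977/3228 + 228 = -2788993/3228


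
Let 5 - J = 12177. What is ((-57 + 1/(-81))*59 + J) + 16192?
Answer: 53158/81 ≈ 656.27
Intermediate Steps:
J = -12172 (J = 5 - 1*12177 = 5 - 12177 = -12172)
((-57 + 1/(-81))*59 + J) + 16192 = ((-57 + 1/(-81))*59 - 12172) + 16192 = ((-57 - 1/81)*59 - 12172) + 16192 = (-4618/81*59 - 12172) + 16192 = (-272462/81 - 12172) + 16192 = -1258394/81 + 16192 = 53158/81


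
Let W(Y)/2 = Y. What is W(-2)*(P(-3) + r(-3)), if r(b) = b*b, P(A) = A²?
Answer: -72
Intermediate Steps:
W(Y) = 2*Y
r(b) = b²
W(-2)*(P(-3) + r(-3)) = (2*(-2))*((-3)² + (-3)²) = -4*(9 + 9) = -4*18 = -72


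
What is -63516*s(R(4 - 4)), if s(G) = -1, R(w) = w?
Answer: 63516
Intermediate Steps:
-63516*s(R(4 - 4)) = -63516*(-1) = -10586*(-6) = 63516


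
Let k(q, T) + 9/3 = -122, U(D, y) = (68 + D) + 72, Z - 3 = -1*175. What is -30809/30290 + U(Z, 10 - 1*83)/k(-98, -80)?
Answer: -576369/757250 ≈ -0.76113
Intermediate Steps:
Z = -172 (Z = 3 - 1*175 = 3 - 175 = -172)
U(D, y) = 140 + D
k(q, T) = -125 (k(q, T) = -3 - 122 = -125)
-30809/30290 + U(Z, 10 - 1*83)/k(-98, -80) = -30809/30290 + (140 - 172)/(-125) = -30809*1/30290 - 32*(-1/125) = -30809/30290 + 32/125 = -576369/757250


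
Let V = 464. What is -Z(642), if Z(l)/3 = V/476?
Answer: -348/119 ≈ -2.9244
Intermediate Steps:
Z(l) = 348/119 (Z(l) = 3*(464/476) = 3*(464*(1/476)) = 3*(116/119) = 348/119)
-Z(642) = -1*348/119 = -348/119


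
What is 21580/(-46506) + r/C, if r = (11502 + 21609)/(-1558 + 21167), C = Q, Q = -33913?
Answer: -7176120113513/15463245395301 ≈ -0.46408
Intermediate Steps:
C = -33913
r = 33111/19609 ≈ 1.6886
21580/(-46506) + r/C = 21580/(-46506) + (33111/19609)/(-33913) = 21580*(-1/46506) + (33111/19609)*(-1/33913) = -10790/23253 - 33111/665000017 = -7176120113513/15463245395301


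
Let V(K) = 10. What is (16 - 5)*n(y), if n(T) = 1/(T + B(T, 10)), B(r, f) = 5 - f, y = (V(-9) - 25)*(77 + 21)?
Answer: -11/1475 ≈ -0.0074576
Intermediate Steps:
y = -1470 (y = (10 - 25)*(77 + 21) = -15*98 = -1470)
n(T) = 1/(-5 + T) (n(T) = 1/(T + (5 - 1*10)) = 1/(T + (5 - 10)) = 1/(T - 5) = 1/(-5 + T))
(16 - 5)*n(y) = (16 - 5)/(-5 - 1470) = 11/(-1475) = 11*(-1/1475) = -11/1475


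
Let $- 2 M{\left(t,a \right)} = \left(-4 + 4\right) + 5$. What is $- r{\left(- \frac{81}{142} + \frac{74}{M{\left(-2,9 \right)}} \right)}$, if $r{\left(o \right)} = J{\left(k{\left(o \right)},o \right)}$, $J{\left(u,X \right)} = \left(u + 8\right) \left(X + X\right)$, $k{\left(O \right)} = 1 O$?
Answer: $- \frac{337187961}{252050} \approx -1337.8$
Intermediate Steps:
$M{\left(t,a \right)} = - \frac{5}{2}$ ($M{\left(t,a \right)} = - \frac{\left(-4 + 4\right) + 5}{2} = - \frac{0 + 5}{2} = \left(- \frac{1}{2}\right) 5 = - \frac{5}{2}$)
$k{\left(O \right)} = O$
$J{\left(u,X \right)} = 2 X \left(8 + u\right)$ ($J{\left(u,X \right)} = \left(8 + u\right) 2 X = 2 X \left(8 + u\right)$)
$r{\left(o \right)} = 2 o \left(8 + o\right)$
$- r{\left(- \frac{81}{142} + \frac{74}{M{\left(-2,9 \right)}} \right)} = - 2 \left(- \frac{81}{142} + \frac{74}{- \frac{5}{2}}\right) \left(8 + \left(- \frac{81}{142} + \frac{74}{- \frac{5}{2}}\right)\right) = - 2 \left(\left(-81\right) \frac{1}{142} + 74 \left(- \frac{2}{5}\right)\right) \left(8 + \left(\left(-81\right) \frac{1}{142} + 74 \left(- \frac{2}{5}\right)\right)\right) = - 2 \left(- \frac{81}{142} - \frac{148}{5}\right) \left(8 - \frac{21421}{710}\right) = - \frac{2 \left(-21421\right) \left(8 - \frac{21421}{710}\right)}{710} = - \frac{2 \left(-21421\right) \left(-15741\right)}{710 \cdot 710} = \left(-1\right) \frac{337187961}{252050} = - \frac{337187961}{252050}$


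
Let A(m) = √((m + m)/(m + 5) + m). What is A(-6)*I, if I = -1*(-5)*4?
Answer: 20*√6 ≈ 48.990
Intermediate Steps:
A(m) = √(m + 2*m/(5 + m)) (A(m) = √((2*m)/(5 + m) + m) = √(2*m/(5 + m) + m) = √(m + 2*m/(5 + m)))
I = 20 (I = 5*4 = 20)
A(-6)*I = √(-6*(7 - 6)/(5 - 6))*20 = √(-6*1/(-1))*20 = √(-6*(-1)*1)*20 = √6*20 = 20*√6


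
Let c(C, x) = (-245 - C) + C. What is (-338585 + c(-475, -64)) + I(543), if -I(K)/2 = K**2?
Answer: -928528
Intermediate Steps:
c(C, x) = -245
I(K) = -2*K**2
(-338585 + c(-475, -64)) + I(543) = (-338585 - 245) - 2*543**2 = -338830 - 2*294849 = -338830 - 589698 = -928528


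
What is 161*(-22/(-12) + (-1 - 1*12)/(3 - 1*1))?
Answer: -2254/3 ≈ -751.33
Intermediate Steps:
161*(-22/(-12) + (-1 - 1*12)/(3 - 1*1)) = 161*(-22*(-1/12) + (-1 - 12)/(3 - 1)) = 161*(11/6 - 13/2) = 161*(-14/3) = -2254/3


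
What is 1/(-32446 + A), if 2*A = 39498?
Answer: -1/12697 ≈ -7.8759e-5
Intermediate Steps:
A = 19749 (A = (½)*39498 = 19749)
1/(-32446 + A) = 1/(-32446 + 19749) = 1/(-12697) = -1/12697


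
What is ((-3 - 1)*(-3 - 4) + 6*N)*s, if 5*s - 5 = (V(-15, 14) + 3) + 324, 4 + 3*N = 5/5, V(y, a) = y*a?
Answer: 2684/5 ≈ 536.80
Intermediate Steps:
V(y, a) = a*y
N = -1 (N = -4/3 + (5/5)/3 = -4/3 + (5*(1/5))/3 = -4/3 + (1/3)*1 = -4/3 + 1/3 = -1)
s = 122/5 (s = 1 + ((14*(-15) + 3) + 324)/5 = 1 + ((-210 + 3) + 324)/5 = 1 + (-207 + 324)/5 = 1 + (1/5)*117 = 1 + 117/5 = 122/5 ≈ 24.400)
((-3 - 1)*(-3 - 4) + 6*N)*s = ((-3 - 1)*(-3 - 4) + 6*(-1))*(122/5) = (-4*(-7) - 6)*(122/5) = (28 - 6)*(122/5) = 22*(122/5) = 2684/5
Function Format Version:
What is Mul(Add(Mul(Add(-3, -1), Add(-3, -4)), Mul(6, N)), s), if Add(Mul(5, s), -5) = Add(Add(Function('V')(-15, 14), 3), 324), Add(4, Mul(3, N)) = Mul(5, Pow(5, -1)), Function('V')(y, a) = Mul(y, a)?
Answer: Rational(2684, 5) ≈ 536.80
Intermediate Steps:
Function('V')(y, a) = Mul(a, y)
N = -1 (N = Add(Rational(-4, 3), Mul(Rational(1, 3), Mul(5, Pow(5, -1)))) = Add(Rational(-4, 3), Mul(Rational(1, 3), Mul(5, Rational(1, 5)))) = Add(Rational(-4, 3), Mul(Rational(1, 3), 1)) = Add(Rational(-4, 3), Rational(1, 3)) = -1)
s = Rational(122, 5) (s = Add(1, Mul(Rational(1, 5), Add(Add(Mul(14, -15), 3), 324))) = Add(1, Mul(Rational(1, 5), Add(Add(-210, 3), 324))) = Add(1, Mul(Rational(1, 5), Add(-207, 324))) = Add(1, Mul(Rational(1, 5), 117)) = Add(1, Rational(117, 5)) = Rational(122, 5) ≈ 24.400)
Mul(Add(Mul(Add(-3, -1), Add(-3, -4)), Mul(6, N)), s) = Mul(Add(Mul(Add(-3, -1), Add(-3, -4)), Mul(6, -1)), Rational(122, 5)) = Mul(Add(Mul(-4, -7), -6), Rational(122, 5)) = Mul(Add(28, -6), Rational(122, 5)) = Mul(22, Rational(122, 5)) = Rational(2684, 5)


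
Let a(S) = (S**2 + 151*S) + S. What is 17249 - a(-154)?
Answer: 16941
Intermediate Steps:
a(S) = S**2 + 152*S
17249 - a(-154) = 17249 - (-154)*(152 - 154) = 17249 - (-154)*(-2) = 17249 - 1*308 = 17249 - 308 = 16941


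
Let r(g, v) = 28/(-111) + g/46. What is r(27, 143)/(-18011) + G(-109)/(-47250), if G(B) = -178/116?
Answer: 11909171/857237404500 ≈ 1.3892e-5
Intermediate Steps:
G(B) = -89/58 (G(B) = -178*1/116 = -89/58)
r(g, v) = -28/111 + g/46 (r(g, v) = 28*(-1/111) + g*(1/46) = -28/111 + g/46)
r(27, 143)/(-18011) + G(-109)/(-47250) = (-28/111 + (1/46)*27)/(-18011) - 89/58/(-47250) = (-28/111 + 27/46)*(-1/18011) - 89/58*(-1/47250) = (1709/5106)*(-1/18011) + 89/2740500 = -1709/91964166 + 89/2740500 = 11909171/857237404500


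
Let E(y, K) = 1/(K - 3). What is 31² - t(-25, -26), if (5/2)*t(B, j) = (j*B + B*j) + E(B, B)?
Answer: 30871/70 ≈ 441.01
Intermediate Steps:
E(y, K) = 1/(-3 + K)
t(B, j) = 2/(5*(-3 + B)) + 4*B*j/5 (t(B, j) = 2*((j*B + B*j) + 1/(-3 + B))/5 = 2*((B*j + B*j) + 1/(-3 + B))/5 = 2*(2*B*j + 1/(-3 + B))/5 = 2*(1/(-3 + B) + 2*B*j)/5 = 2/(5*(-3 + B)) + 4*B*j/5)
31² - t(-25, -26) = 31² - 2*(1 + 2*(-25)*(-26)*(-3 - 25))/(5*(-3 - 25)) = 961 - 2*(1 + 2*(-25)*(-26)*(-28))/(5*(-28)) = 961 - 2*(-1)*(1 - 36400)/(5*28) = 961 - 2*(-1)*(-36399)/(5*28) = 961 - 1*36399/70 = 961 - 36399/70 = 30871/70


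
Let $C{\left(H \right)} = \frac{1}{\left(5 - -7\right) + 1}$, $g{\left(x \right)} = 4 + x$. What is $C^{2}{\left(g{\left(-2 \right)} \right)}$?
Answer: $\frac{1}{169} \approx 0.0059172$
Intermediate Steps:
$C{\left(H \right)} = \frac{1}{13}$ ($C{\left(H \right)} = \frac{1}{\left(5 + 7\right) + 1} = \frac{1}{12 + 1} = \frac{1}{13}$)
$C^{2}{\left(g{\left(-2 \right)} \right)} = \left(\frac{1}{13}\right)^{2} = \frac{1}{169}$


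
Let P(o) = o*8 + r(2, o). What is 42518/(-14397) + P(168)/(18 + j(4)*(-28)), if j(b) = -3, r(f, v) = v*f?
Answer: 3308354/244749 ≈ 13.517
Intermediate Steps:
r(f, v) = f*v
P(o) = 10*o (P(o) = o*8 + 2*o = 8*o + 2*o = 10*o)
42518/(-14397) + P(168)/(18 + j(4)*(-28)) = 42518/(-14397) + (10*168)/(18 - 3*(-28)) = 42518*(-1/14397) + 1680/(18 + 84) = -42518/14397 + 1680/102 = -42518/14397 + 1680*(1/102) = -42518/14397 + 280/17 = 3308354/244749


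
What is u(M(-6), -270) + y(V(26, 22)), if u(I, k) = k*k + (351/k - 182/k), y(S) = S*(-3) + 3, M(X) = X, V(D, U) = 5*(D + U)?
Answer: 19489241/270 ≈ 72182.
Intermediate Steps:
V(D, U) = 5*D + 5*U
y(S) = 3 - 3*S (y(S) = -3*S + 3 = 3 - 3*S)
u(I, k) = k² + 169/k
u(M(-6), -270) + y(V(26, 22)) = (169 + (-270)³)/(-270) + (3 - 3*(5*26 + 5*22)) = -(169 - 19683000)/270 + (3 - 3*(130 + 110)) = -1/270*(-19682831) + (3 - 3*240) = 19682831/270 + (3 - 720) = 19682831/270 - 717 = 19489241/270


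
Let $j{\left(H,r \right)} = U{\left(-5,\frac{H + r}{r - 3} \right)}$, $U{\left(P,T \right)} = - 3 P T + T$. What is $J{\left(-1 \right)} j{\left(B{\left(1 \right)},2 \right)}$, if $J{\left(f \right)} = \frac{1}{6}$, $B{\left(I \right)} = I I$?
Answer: $-8$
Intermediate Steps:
$B{\left(I \right)} = I^{2}$
$U{\left(P,T \right)} = T - 3 P T$ ($U{\left(P,T \right)} = - 3 P T + T = T - 3 P T$)
$j{\left(H,r \right)} = \frac{16 \left(H + r\right)}{-3 + r}$ ($j{\left(H,r \right)} = \frac{H + r}{r - 3} \left(1 - -15\right) = \frac{H + r}{-3 + r} \left(1 + 15\right) = \frac{H + r}{-3 + r} 16 = \frac{16 \left(H + r\right)}{-3 + r}$)
$J{\left(f \right)} = \frac{1}{6}$
$J{\left(-1 \right)} j{\left(B{\left(1 \right)},2 \right)} = \frac{16 \frac{1}{-3 + 2} \left(1^{2} + 2\right)}{6} = \frac{16 \frac{1}{-1} \left(1 + 2\right)}{6} = \frac{16 \left(-1\right) 3}{6} = \frac{1}{6} \left(-48\right) = -8$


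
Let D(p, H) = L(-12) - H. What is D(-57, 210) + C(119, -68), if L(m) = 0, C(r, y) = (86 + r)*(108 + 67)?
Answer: 35665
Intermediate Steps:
C(r, y) = 15050 + 175*r (C(r, y) = (86 + r)*175 = 15050 + 175*r)
D(p, H) = -H (D(p, H) = 0 - H = -H)
D(-57, 210) + C(119, -68) = -1*210 + (15050 + 175*119) = -210 + (15050 + 20825) = -210 + 35875 = 35665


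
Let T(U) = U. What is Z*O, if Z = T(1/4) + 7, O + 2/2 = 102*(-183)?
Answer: -541343/4 ≈ -1.3534e+5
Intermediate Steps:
O = -18667 (O = -1 + 102*(-183) = -1 - 18666 = -18667)
Z = 29/4 (Z = 1/4 + 7 = 29/4 ≈ 7.2500)
Z*O = (29/4)*(-18667) = -541343/4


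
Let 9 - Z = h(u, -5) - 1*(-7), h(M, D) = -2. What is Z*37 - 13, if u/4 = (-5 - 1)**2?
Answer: 135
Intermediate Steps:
u = 144 (u = 4*(-5 - 1)**2 = 4*(-6)**2 = 4*36 = 144)
Z = 4 (Z = 9 - (-2 - 1*(-7)) = 9 - (-2 + 7) = 9 - 1*5 = 9 - 5 = 4)
Z*37 - 13 = 4*37 - 13 = 148 - 13 = 135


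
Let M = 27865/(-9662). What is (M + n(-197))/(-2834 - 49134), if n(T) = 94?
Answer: -880363/502114816 ≈ -0.0017533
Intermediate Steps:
M = -27865/9662 (M = 27865*(-1/9662) = -27865/9662 ≈ -2.8840)
(M + n(-197))/(-2834 - 49134) = (-27865/9662 + 94)/(-2834 - 49134) = (880363/9662)/(-51968) = (880363/9662)*(-1/51968) = -880363/502114816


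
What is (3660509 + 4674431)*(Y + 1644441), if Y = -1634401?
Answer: 83682797600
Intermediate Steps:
(3660509 + 4674431)*(Y + 1644441) = (3660509 + 4674431)*(-1634401 + 1644441) = 8334940*10040 = 83682797600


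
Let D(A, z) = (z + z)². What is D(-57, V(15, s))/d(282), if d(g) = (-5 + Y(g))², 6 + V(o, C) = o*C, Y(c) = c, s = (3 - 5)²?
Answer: 11664/76729 ≈ 0.15202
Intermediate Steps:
s = 4 (s = (-2)² = 4)
V(o, C) = -6 + C*o (V(o, C) = -6 + o*C = -6 + C*o)
D(A, z) = 4*z² (D(A, z) = (2*z)² = 4*z²)
d(g) = (-5 + g)²
D(-57, V(15, s))/d(282) = (4*(-6 + 4*15)²)/((-5 + 282)²) = (4*(-6 + 60)²)/(277²) = (4*54²)/76729 = (4*2916)*(1/76729) = 11664*(1/76729) = 11664/76729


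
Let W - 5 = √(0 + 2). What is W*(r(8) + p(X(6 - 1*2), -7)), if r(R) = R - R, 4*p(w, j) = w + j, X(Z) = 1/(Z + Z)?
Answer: -275/32 - 55*√2/32 ≈ -11.024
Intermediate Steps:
X(Z) = 1/(2*Z)
p(w, j) = j/4 + w/4 (p(w, j) = (w + j)/4 = (j + w)/4 = j/4 + w/4)
r(R) = 0
W = 5 + √2 (W = 5 + √(0 + 2) = 5 + √2 ≈ 6.4142)
W*(r(8) + p(X(6 - 1*2), -7)) = (5 + √2)*(0 + ((¼)*(-7) + (1/(2*(6 - 1*2)))/4)) = (5 + √2)*(0 + (-7/4 + (1/(2*(6 - 2)))/4)) = (5 + √2)*(0 + (-7/4 + ((½)/4)/4)) = (5 + √2)*(0 + (-7/4 + ((½)*(¼))/4)) = (5 + √2)*(0 + (-7/4 + (¼)*(⅛))) = (5 + √2)*(0 + (-7/4 + 1/32)) = (5 + √2)*(0 - 55/32) = (5 + √2)*(-55/32) = -275/32 - 55*√2/32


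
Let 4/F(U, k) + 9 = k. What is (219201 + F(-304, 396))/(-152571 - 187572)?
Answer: -84830791/131635341 ≈ -0.64444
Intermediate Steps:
F(U, k) = 4/(-9 + k)
(219201 + F(-304, 396))/(-152571 - 187572) = (219201 + 4/(-9 + 396))/(-152571 - 187572) = (219201 + 4/387)/(-340143) = (219201 + 4*(1/387))*(-1/340143) = (219201 + 4/387)*(-1/340143) = (84830791/387)*(-1/340143) = -84830791/131635341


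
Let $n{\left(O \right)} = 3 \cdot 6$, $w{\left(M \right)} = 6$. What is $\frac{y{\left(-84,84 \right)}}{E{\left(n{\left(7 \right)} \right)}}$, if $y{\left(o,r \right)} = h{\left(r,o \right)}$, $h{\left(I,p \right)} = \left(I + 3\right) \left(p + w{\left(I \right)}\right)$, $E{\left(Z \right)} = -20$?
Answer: $\frac{3393}{10} \approx 339.3$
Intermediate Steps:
$n{\left(O \right)} = 18$
$h{\left(I,p \right)} = \left(3 + I\right) \left(6 + p\right)$ ($h{\left(I,p \right)} = \left(I + 3\right) \left(p + 6\right) = \left(3 + I\right) \left(6 + p\right)$)
$y{\left(o,r \right)} = 18 + 3 o + 6 r + o r$ ($y{\left(o,r \right)} = 18 + 3 o + 6 r + r o = 18 + 3 o + 6 r + o r$)
$\frac{y{\left(-84,84 \right)}}{E{\left(n{\left(7 \right)} \right)}} = \frac{18 + 3 \left(-84\right) + 6 \cdot 84 - 7056}{-20} = \left(18 - 252 + 504 - 7056\right) \left(- \frac{1}{20}\right) = \left(-6786\right) \left(- \frac{1}{20}\right) = \frac{3393}{10}$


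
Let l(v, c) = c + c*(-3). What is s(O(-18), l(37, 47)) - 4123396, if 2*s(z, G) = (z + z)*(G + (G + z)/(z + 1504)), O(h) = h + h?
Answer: -1512043234/367 ≈ -4.1200e+6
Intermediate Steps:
l(v, c) = -2*c (l(v, c) = c - 3*c = -2*c)
O(h) = 2*h
s(z, G) = z*(G + (G + z)/(1504 + z)) (s(z, G) = ((z + z)*(G + (G + z)/(z + 1504)))/2 = ((2*z)*(G + (G + z)/(1504 + z)))/2 = (2*z*(G + (G + z)/(1504 + z)))/2 = z*(G + (G + z)/(1504 + z)))
s(O(-18), l(37, 47)) - 4123396 = (2*(-18))*(2*(-18) + 1505*(-2*47) + (-2*47)*(2*(-18)))/(1504 + 2*(-18)) - 4123396 = -36*(-36 + 1505*(-94) - 94*(-36))/(1504 - 36) - 4123396 = -36*(-36 - 141470 + 3384)/1468 - 4123396 = -36*1/1468*(-138122) - 4123396 = 1243098/367 - 4123396 = -1512043234/367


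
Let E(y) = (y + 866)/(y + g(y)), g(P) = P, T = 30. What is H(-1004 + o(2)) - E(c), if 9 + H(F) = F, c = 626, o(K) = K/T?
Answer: -4761317/4695 ≈ -1014.1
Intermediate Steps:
o(K) = K/30
H(F) = -9 + F
E(y) = (866 + y)/(2*y) (E(y) = (y + 866)/(y + y) = (866 + y)/((2*y)) = (866 + y)*(1/(2*y)) = (866 + y)/(2*y))
H(-1004 + o(2)) - E(c) = (-9 + (-1004 + (1/30)*2)) - (866 + 626)/(2*626) = (-9 + (-1004 + 1/15)) - 1492/(2*626) = (-9 - 15059/15) - 1*373/313 = -15194/15 - 373/313 = -4761317/4695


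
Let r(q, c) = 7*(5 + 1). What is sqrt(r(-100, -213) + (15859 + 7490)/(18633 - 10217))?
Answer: 3*sqrt(22023094)/2104 ≈ 6.6914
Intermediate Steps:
r(q, c) = 42 (r(q, c) = 7*6 = 42)
sqrt(r(-100, -213) + (15859 + 7490)/(18633 - 10217)) = sqrt(42 + (15859 + 7490)/(18633 - 10217)) = sqrt(42 + 23349/8416) = sqrt(376821/8416) = 3*sqrt(22023094)/2104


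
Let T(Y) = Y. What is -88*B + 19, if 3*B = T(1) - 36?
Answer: 3137/3 ≈ 1045.7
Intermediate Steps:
B = -35/3 (B = (1 - 36)/3 = (⅓)*(-35) = -35/3 ≈ -11.667)
-88*B + 19 = -88*(-35/3) + 19 = 3080/3 + 19 = 3137/3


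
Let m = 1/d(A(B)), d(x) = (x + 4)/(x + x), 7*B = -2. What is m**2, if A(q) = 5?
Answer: 100/81 ≈ 1.2346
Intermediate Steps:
B = -2/7 (B = (1/7)*(-2) = -2/7 ≈ -0.28571)
d(x) = (4 + x)/(2*x) (d(x) = (4 + x)/((2*x)) = (4 + x)*(1/(2*x)) = (4 + x)/(2*x))
m = 10/9 (m = 1/((1/2)*(4 + 5)/5) = 1/((1/2)*(1/5)*9) = 1/(9/10) = 10/9 ≈ 1.1111)
m**2 = (10/9)**2 = 100/81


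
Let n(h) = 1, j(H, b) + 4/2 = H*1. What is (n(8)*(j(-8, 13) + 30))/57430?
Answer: 2/5743 ≈ 0.00034825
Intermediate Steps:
j(H, b) = -2 + H (j(H, b) = -2 + H*1 = -2 + H)
(n(8)*(j(-8, 13) + 30))/57430 = (1*((-2 - 8) + 30))/57430 = (1*(-10 + 30))*(1/57430) = (1*20)*(1/57430) = 20*(1/57430) = 2/5743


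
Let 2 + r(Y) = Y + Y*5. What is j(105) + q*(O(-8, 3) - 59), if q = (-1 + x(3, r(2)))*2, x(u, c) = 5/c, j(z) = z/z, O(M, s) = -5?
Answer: 65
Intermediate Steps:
j(z) = 1
r(Y) = -2 + 6*Y (r(Y) = -2 + (Y + Y*5) = -2 + (Y + 5*Y) = -2 + 6*Y)
q = -1 (q = (-1 + 5/(-2 + 6*2))*2 = (-1 + 5/(-2 + 12))*2 = (-1 + 5/10)*2 = (-1 + 5*(⅒))*2 = (-1 + ½)*2 = -½*2 = -1)
j(105) + q*(O(-8, 3) - 59) = 1 - (-5 - 59) = 1 - 1*(-64) = 1 + 64 = 65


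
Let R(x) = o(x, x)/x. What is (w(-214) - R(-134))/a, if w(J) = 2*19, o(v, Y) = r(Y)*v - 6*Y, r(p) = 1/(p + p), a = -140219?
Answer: -11793/37578692 ≈ -0.00031382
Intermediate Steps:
r(p) = 1/(2*p)
o(v, Y) = -6*Y + v/(2*Y) (o(v, Y) = (1/(2*Y))*v - 6*Y = v/(2*Y) - 6*Y = -6*Y + v/(2*Y))
w(J) = 38
R(x) = (½ - 6*x)/x (R(x) = (-6*x + x/(2*x))/x = (-6*x + ½)/x = (½ - 6*x)/x)
(w(-214) - R(-134))/a = (38 - (-6 + (½)/(-134)))/(-140219) = (38 - (-6 + (½)*(-1/134)))*(-1/140219) = (38 - (-6 - 1/268))*(-1/140219) = (38 - 1*(-1609/268))*(-1/140219) = (38 + 1609/268)*(-1/140219) = (11793/268)*(-1/140219) = -11793/37578692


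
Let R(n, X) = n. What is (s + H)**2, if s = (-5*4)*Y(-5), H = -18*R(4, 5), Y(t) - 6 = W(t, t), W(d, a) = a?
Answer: 8464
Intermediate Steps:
Y(t) = 6 + t
H = -72 (H = -18*4 = -72)
s = -20 (s = (-5*4)*(6 - 5) = -20*1 = -20)
(s + H)**2 = (-20 - 72)**2 = (-92)**2 = 8464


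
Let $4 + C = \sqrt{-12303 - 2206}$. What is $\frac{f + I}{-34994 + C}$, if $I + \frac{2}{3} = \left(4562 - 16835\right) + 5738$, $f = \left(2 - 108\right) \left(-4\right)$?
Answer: $\frac{213896110}{1224874513} + \frac{18335 i \sqrt{14509}}{3674623539} \approx 0.17463 + 0.00060102 i$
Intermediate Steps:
$f = 424$ ($f = \left(-106\right) \left(-4\right) = 424$)
$C = -4 + i \sqrt{14509}$ ($C = -4 + \sqrt{-12303 - 2206} = -4 + \sqrt{-14509} = -4 + i \sqrt{14509} \approx -4.0 + 120.45 i$)
$I = - \frac{19607}{3}$ ($I = - \frac{2}{3} + \left(\left(4562 - 16835\right) + 5738\right) = - \frac{2}{3} + \left(-12273 + 5738\right) = - \frac{2}{3} - 6535 = - \frac{19607}{3} \approx -6535.7$)
$\frac{f + I}{-34994 + C} = \frac{424 - \frac{19607}{3}}{-34994 - \left(4 - i \sqrt{14509}\right)} = - \frac{18335}{3 \left(-34998 + i \sqrt{14509}\right)}$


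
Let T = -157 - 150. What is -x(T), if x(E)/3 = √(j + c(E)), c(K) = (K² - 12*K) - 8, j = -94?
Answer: -57*√271 ≈ -938.34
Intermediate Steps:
c(K) = -8 + K² - 12*K
T = -307
x(E) = 3*√(-102 + E² - 12*E) (x(E) = 3*√(-94 + (-8 + E² - 12*E)) = 3*√(-102 + E² - 12*E))
-x(T) = -3*√(-102 + (-307)² - 12*(-307)) = -3*√(-102 + 94249 + 3684) = -3*√97831 = -3*19*√271 = -57*√271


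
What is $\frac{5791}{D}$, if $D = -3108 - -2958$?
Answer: $- \frac{5791}{150} \approx -38.607$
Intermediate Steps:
$D = -150$ ($D = -3108 + 2958 = -150$)
$\frac{5791}{D} = \frac{5791}{-150} = 5791 \left(- \frac{1}{150}\right) = - \frac{5791}{150}$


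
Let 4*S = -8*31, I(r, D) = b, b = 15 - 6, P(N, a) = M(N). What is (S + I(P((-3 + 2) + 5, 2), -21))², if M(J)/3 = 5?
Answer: 2809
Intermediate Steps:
M(J) = 15 (M(J) = 3*5 = 15)
P(N, a) = 15
b = 9
I(r, D) = 9
S = -62 (S = (-8*31)/4 = (¼)*(-248) = -62)
(S + I(P((-3 + 2) + 5, 2), -21))² = (-62 + 9)² = (-53)² = 2809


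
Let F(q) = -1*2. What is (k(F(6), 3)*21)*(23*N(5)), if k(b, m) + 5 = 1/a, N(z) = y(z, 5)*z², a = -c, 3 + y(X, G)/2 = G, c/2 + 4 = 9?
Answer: -246330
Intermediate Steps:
c = 10 (c = -8 + 2*9 = -8 + 18 = 10)
F(q) = -2
y(X, G) = -6 + 2*G
a = -10 (a = -1*10 = -10)
N(z) = 4*z² (N(z) = (-6 + 2*5)*z² = (-6 + 10)*z² = 4*z²)
k(b, m) = -51/10 (k(b, m) = -5 + 1/(-10) = -5 - ⅒ = -51/10)
(k(F(6), 3)*21)*(23*N(5)) = (-51/10*21)*(23*(4*5²)) = -24633*4*25/10 = -24633*100/10 = -1071/10*2300 = -246330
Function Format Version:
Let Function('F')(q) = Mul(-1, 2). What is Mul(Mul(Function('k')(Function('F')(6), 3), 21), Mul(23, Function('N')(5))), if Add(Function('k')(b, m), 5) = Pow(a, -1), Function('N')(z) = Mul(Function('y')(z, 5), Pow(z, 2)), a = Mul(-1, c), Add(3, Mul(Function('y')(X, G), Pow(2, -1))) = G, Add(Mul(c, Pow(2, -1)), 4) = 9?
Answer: -246330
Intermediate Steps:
c = 10 (c = Add(-8, Mul(2, 9)) = Add(-8, 18) = 10)
Function('F')(q) = -2
Function('y')(X, G) = Add(-6, Mul(2, G))
a = -10 (a = Mul(-1, 10) = -10)
Function('N')(z) = Mul(4, Pow(z, 2)) (Function('N')(z) = Mul(Add(-6, Mul(2, 5)), Pow(z, 2)) = Mul(Add(-6, 10), Pow(z, 2)) = Mul(4, Pow(z, 2)))
Function('k')(b, m) = Rational(-51, 10) (Function('k')(b, m) = Add(-5, Pow(-10, -1)) = Add(-5, Rational(-1, 10)) = Rational(-51, 10))
Mul(Mul(Function('k')(Function('F')(6), 3), 21), Mul(23, Function('N')(5))) = Mul(Mul(Rational(-51, 10), 21), Mul(23, Mul(4, Pow(5, 2)))) = Mul(Rational(-1071, 10), Mul(23, Mul(4, 25))) = Mul(Rational(-1071, 10), Mul(23, 100)) = Mul(Rational(-1071, 10), 2300) = -246330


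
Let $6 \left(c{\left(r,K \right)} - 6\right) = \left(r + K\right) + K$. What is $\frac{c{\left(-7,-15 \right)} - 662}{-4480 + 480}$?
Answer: $\frac{3973}{24000} \approx 0.16554$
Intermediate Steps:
$c{\left(r,K \right)} = 6 + \frac{K}{3} + \frac{r}{6}$ ($c{\left(r,K \right)} = 6 + \frac{\left(r + K\right) + K}{6} = 6 + \frac{\left(K + r\right) + K}{6} = 6 + \frac{r + 2 K}{6} = 6 + \left(\frac{K}{3} + \frac{r}{6}\right) = 6 + \frac{K}{3} + \frac{r}{6}$)
$\frac{c{\left(-7,-15 \right)} - 662}{-4480 + 480} = \frac{\left(6 + \frac{1}{3} \left(-15\right) + \frac{1}{6} \left(-7\right)\right) - 662}{-4480 + 480} = \frac{\left(6 - 5 - \frac{7}{6}\right) - 662}{-4000} = \left(- \frac{1}{6} - 662\right) \left(- \frac{1}{4000}\right) = \left(- \frac{3973}{6}\right) \left(- \frac{1}{4000}\right) = \frac{3973}{24000}$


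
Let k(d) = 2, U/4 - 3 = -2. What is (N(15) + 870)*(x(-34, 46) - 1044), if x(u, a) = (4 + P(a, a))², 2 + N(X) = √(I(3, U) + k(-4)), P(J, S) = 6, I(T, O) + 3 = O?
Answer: -819392 - 944*√3 ≈ -8.2103e+5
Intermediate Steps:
U = 4 (U = 12 + 4*(-2) = 12 - 8 = 4)
I(T, O) = -3 + O
N(X) = -2 + √3 (N(X) = -2 + √((-3 + 4) + 2) = -2 + √(1 + 2) = -2 + √3)
x(u, a) = 100 (x(u, a) = (4 + 6)² = 10² = 100)
(N(15) + 870)*(x(-34, 46) - 1044) = ((-2 + √3) + 870)*(100 - 1044) = (868 + √3)*(-944) = -819392 - 944*√3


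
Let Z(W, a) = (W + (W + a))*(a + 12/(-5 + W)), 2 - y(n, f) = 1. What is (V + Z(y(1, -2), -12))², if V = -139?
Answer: 121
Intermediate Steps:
y(n, f) = 1 (y(n, f) = 2 - 1*1 = 2 - 1 = 1)
Z(W, a) = (a + 2*W)*(a + 12/(-5 + W))
(V + Z(y(1, -2), -12))² = (-139 + (-5*(-12)² + 12*(-12) + 24*1 + 1*(-12)² - 10*1*(-12) + 2*(-12)*1²)/(-5 + 1))² = (-139 + (-5*144 - 144 + 24 + 1*144 + 120 + 2*(-12)*1)/(-4))² = (-139 - (-720 - 144 + 24 + 144 + 120 - 24)/4)² = (-139 - ¼*(-600))² = (-139 + 150)² = 11² = 121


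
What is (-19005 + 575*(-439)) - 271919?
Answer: -543349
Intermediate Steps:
(-19005 + 575*(-439)) - 271919 = (-19005 - 252425) - 271919 = -271430 - 271919 = -543349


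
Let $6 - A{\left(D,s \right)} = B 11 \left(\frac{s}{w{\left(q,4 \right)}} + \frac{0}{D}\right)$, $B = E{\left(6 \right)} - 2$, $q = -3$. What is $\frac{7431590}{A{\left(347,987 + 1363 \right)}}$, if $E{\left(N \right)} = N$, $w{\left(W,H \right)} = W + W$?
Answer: $\frac{11147385}{25859} \approx 431.08$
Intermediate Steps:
$w{\left(W,H \right)} = 2 W$
$B = 4$ ($B = 6 - 2 = 4$)
$A{\left(D,s \right)} = 6 + \frac{22 s}{3}$ ($A{\left(D,s \right)} = 6 - 4 \cdot 11 \left(\frac{s}{2 \left(-3\right)} + \frac{0}{D}\right) = 6 - 44 \left(\frac{s}{-6} + 0\right) = 6 - 44 \left(s \left(- \frac{1}{6}\right) + 0\right) = 6 - 44 \left(- \frac{s}{6} + 0\right) = 6 - 44 \left(- \frac{s}{6}\right) = 6 - - \frac{22 s}{3} = 6 + \frac{22 s}{3}$)
$\frac{7431590}{A{\left(347,987 + 1363 \right)}} = \frac{7431590}{6 + \frac{22 \left(987 + 1363\right)}{3}} = \frac{7431590}{6 + \frac{22}{3} \cdot 2350} = \frac{7431590}{6 + \frac{51700}{3}} = \frac{7431590}{\frac{51718}{3}} = 7431590 \cdot \frac{3}{51718} = \frac{11147385}{25859}$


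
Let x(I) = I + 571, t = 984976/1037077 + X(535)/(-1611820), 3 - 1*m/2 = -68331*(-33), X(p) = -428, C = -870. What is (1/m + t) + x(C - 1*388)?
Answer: -2722016966965221445/3967665730052304 ≈ -686.05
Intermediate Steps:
m = -4509840 (m = 6 - (-136662)*(-33) = 6 - 2*2254923 = 6 - 4509846 = -4509840)
t = 397011971319/417895362535 (t = 984976/1037077 - 428/(-1611820) = 984976*(1/1037077) - 428*(-1/1611820) = 984976/1037077 + 107/402955 = 397011971319/417895362535 ≈ 0.95003)
x(I) = 571 + I
(1/m + t) + x(C - 1*388) = (1/(-4509840) + 397011971319/417895362535) + (571 + (-870 - 1*388)) = (-1/4509840 + 397011971319/417895362535) + (571 + (-870 - 388)) = 3769389580711403/3967665730052304 + (571 - 1258) = 3769389580711403/3967665730052304 - 687 = -2722016966965221445/3967665730052304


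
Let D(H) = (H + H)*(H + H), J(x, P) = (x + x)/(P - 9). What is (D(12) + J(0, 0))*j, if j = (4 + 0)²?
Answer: 9216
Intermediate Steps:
J(x, P) = 2*x/(-9 + P) (J(x, P) = (2*x)/(-9 + P) = 2*x/(-9 + P))
D(H) = 4*H² (D(H) = (2*H)*(2*H) = 4*H²)
j = 16 (j = 4² = 16)
(D(12) + J(0, 0))*j = (4*12² + 2*0/(-9 + 0))*16 = (4*144 + 2*0/(-9))*16 = (576 + 2*0*(-⅑))*16 = (576 + 0)*16 = 576*16 = 9216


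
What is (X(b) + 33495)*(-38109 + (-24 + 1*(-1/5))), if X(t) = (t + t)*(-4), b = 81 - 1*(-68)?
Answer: -6159083798/5 ≈ -1.2318e+9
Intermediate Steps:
b = 149 (b = 81 + 68 = 149)
X(t) = -8*t (X(t) = (2*t)*(-4) = -8*t)
(X(b) + 33495)*(-38109 + (-24 + 1*(-1/5))) = (-8*149 + 33495)*(-38109 + (-24 + 1*(-1/5))) = (-1192 + 33495)*(-38109 + (-24 + 1*(-1*1/5))) = 32303*(-38109 + (-24 + 1*(-1/5))) = 32303*(-38109 + (-24 - 1/5)) = 32303*(-38109 - 121/5) = 32303*(-190666/5) = -6159083798/5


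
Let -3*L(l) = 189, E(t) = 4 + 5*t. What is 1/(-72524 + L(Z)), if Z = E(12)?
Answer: -1/72587 ≈ -1.3777e-5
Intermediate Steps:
Z = 64 (Z = 4 + 5*12 = 4 + 60 = 64)
L(l) = -63 (L(l) = -⅓*189 = -63)
1/(-72524 + L(Z)) = 1/(-72524 - 63) = 1/(-72587) = -1/72587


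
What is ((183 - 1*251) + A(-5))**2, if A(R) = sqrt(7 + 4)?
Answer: (68 - sqrt(11))**2 ≈ 4183.9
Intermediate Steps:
A(R) = sqrt(11)
((183 - 1*251) + A(-5))**2 = ((183 - 1*251) + sqrt(11))**2 = ((183 - 251) + sqrt(11))**2 = (-68 + sqrt(11))**2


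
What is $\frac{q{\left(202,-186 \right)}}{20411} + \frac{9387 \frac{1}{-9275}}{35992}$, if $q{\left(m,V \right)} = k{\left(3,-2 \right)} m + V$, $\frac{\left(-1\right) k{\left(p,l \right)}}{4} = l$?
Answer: $\frac{68168470849}{973388343400} \approx 0.070032$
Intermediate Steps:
$k{\left(p,l \right)} = - 4 l$
$q{\left(m,V \right)} = V + 8 m$ ($q{\left(m,V \right)} = \left(-4\right) \left(-2\right) m + V = 8 m + V = V + 8 m$)
$\frac{q{\left(202,-186 \right)}}{20411} + \frac{9387 \frac{1}{-9275}}{35992} = \frac{-186 + 8 \cdot 202}{20411} + \frac{9387 \frac{1}{-9275}}{35992} = \left(-186 + 1616\right) \frac{1}{20411} + 9387 \left(- \frac{1}{9275}\right) \frac{1}{35992} = 1430 \cdot \frac{1}{20411} - \frac{1341}{47689400} = \frac{1430}{20411} - \frac{1341}{47689400} = \frac{68168470849}{973388343400}$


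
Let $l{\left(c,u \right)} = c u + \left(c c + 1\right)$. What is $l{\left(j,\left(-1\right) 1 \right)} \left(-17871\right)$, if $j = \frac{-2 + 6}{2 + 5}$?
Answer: $- \frac{94461}{7} \approx -13494.0$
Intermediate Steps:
$j = \frac{4}{7} \approx 0.57143$
$l{\left(c,u \right)} = 1 + c^{2} + c u$ ($l{\left(c,u \right)} = c u + \left(c^{2} + 1\right) = c u + \left(1 + c^{2}\right) = 1 + c^{2} + c u$)
$l{\left(j,\left(-1\right) 1 \right)} \left(-17871\right) = \left(1 + \left(\frac{4}{7}\right)^{2} + \frac{4 \left(\left(-1\right) 1\right)}{7}\right) \left(-17871\right) = \left(1 + \frac{16}{49} + \frac{4}{7} \left(-1\right)\right) \left(-17871\right) = \left(1 + \frac{16}{49} - \frac{4}{7}\right) \left(-17871\right) = \frac{37}{49} \left(-17871\right) = - \frac{94461}{7}$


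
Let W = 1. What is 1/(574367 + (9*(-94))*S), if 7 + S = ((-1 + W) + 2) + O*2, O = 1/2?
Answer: 1/577751 ≈ 1.7308e-6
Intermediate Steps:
O = 1/2 ≈ 0.50000
S = -4 (S = -7 + (((-1 + 1) + 2) + (1/2)*2) = -7 + ((0 + 2) + 1) = -7 + (2 + 1) = -7 + 3 = -4)
1/(574367 + (9*(-94))*S) = 1/(574367 + (9*(-94))*(-4)) = 1/(574367 - 846*(-4)) = 1/(574367 + 3384) = 1/577751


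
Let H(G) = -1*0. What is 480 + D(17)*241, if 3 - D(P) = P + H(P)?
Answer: -2894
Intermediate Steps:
H(G) = 0
D(P) = 3 - P (D(P) = 3 - (P + 0) = 3 - P)
480 + D(17)*241 = 480 + (3 - 1*17)*241 = 480 + (3 - 17)*241 = 480 - 14*241 = 480 - 3374 = -2894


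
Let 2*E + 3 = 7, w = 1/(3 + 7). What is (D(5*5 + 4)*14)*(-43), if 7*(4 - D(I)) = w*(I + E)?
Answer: -10707/5 ≈ -2141.4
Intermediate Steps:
w = ⅒ (w = 1/10 = ⅒ ≈ 0.10000)
E = 2 (E = -3/2 + (½)*7 = -3/2 + 7/2 = 2)
D(I) = 139/35 - I/70 (D(I) = 4 - (I + 2)/70 = 4 - (2 + I)/70 = 4 - (⅕ + I/10)/7 = 4 + (-1/35 - I/70) = 139/35 - I/70)
(D(5*5 + 4)*14)*(-43) = ((139/35 - (5*5 + 4)/70)*14)*(-43) = ((139/35 - (25 + 4)/70)*14)*(-43) = ((139/35 - 1/70*29)*14)*(-43) = ((139/35 - 29/70)*14)*(-43) = ((249/70)*14)*(-43) = (249/5)*(-43) = -10707/5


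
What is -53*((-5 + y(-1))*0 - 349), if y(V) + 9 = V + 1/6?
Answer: 18497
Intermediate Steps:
y(V) = -53/6 + V (y(V) = -9 + (V + 1/6) = -9 + (V + ⅙) = -9 + (⅙ + V) = -53/6 + V)
-53*((-5 + y(-1))*0 - 349) = -53*((-5 + (-53/6 - 1))*0 - 349) = -53*((-5 - 59/6)*0 - 349) = -53*(-89/6*0 - 349) = -53*(0 - 349) = -53*(-349) = 18497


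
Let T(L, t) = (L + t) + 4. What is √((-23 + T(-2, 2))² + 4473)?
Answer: √4834 ≈ 69.527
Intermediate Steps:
T(L, t) = 4 + L + t
√((-23 + T(-2, 2))² + 4473) = √((-23 + (4 - 2 + 2))² + 4473) = √((-23 + 4)² + 4473) = √((-19)² + 4473) = √(361 + 4473) = √4834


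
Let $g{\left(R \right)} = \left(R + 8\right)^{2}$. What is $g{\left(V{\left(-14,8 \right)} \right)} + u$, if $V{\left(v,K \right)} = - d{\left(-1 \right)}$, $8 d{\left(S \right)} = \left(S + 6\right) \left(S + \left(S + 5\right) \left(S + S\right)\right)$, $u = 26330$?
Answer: $\frac{1697001}{64} \approx 26516.0$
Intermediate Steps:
$d{\left(S \right)} = \frac{\left(6 + S\right) \left(S + 2 S \left(5 + S\right)\right)}{8}$ ($d{\left(S \right)} = \frac{\left(S + 6\right) \left(S + \left(S + 5\right) \left(S + S\right)\right)}{8} = \frac{\left(6 + S\right) \left(S + \left(5 + S\right) 2 S\right)}{8} = \frac{\left(6 + S\right) \left(S + 2 S \left(5 + S\right)\right)}{8}$)
$V{\left(v,K \right)} = \frac{45}{8}$ ($V{\left(v,K \right)} = - \frac{\left(-1\right) \left(66 + 2 \left(-1\right)^{2} + 23 \left(-1\right)\right)}{8} = - \frac{\left(-1\right) \left(66 + 2 \cdot 1 - 23\right)}{8} = - \frac{\left(-1\right) \left(66 + 2 - 23\right)}{8} = - \frac{\left(-1\right) 45}{8} = \left(-1\right) \left(- \frac{45}{8}\right) = \frac{45}{8}$)
$g{\left(R \right)} = \left(8 + R\right)^{2}$
$g{\left(V{\left(-14,8 \right)} \right)} + u = \left(8 + \frac{45}{8}\right)^{2} + 26330 = \left(\frac{109}{8}\right)^{2} + 26330 = \frac{11881}{64} + 26330 = \frac{1697001}{64}$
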